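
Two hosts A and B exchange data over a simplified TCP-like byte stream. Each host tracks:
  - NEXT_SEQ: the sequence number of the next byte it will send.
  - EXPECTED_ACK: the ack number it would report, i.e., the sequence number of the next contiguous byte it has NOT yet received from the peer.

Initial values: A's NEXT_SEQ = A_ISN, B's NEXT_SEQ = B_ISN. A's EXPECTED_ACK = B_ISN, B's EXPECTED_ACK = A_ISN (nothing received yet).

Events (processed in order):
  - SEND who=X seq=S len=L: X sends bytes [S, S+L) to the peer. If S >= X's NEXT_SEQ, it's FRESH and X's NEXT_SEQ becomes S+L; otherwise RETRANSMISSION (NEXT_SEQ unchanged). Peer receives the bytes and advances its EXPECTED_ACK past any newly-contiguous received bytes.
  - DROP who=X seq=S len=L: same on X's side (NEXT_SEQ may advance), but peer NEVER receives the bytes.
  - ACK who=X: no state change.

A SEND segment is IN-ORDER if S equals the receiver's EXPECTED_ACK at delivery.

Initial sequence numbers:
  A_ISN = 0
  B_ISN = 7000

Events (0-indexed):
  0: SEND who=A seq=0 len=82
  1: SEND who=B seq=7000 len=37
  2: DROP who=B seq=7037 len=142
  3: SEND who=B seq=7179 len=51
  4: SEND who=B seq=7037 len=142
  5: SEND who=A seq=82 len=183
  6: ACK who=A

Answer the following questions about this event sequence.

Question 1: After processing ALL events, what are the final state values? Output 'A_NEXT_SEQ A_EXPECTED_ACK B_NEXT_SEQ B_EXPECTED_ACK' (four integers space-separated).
After event 0: A_seq=82 A_ack=7000 B_seq=7000 B_ack=82
After event 1: A_seq=82 A_ack=7037 B_seq=7037 B_ack=82
After event 2: A_seq=82 A_ack=7037 B_seq=7179 B_ack=82
After event 3: A_seq=82 A_ack=7037 B_seq=7230 B_ack=82
After event 4: A_seq=82 A_ack=7230 B_seq=7230 B_ack=82
After event 5: A_seq=265 A_ack=7230 B_seq=7230 B_ack=265
After event 6: A_seq=265 A_ack=7230 B_seq=7230 B_ack=265

Answer: 265 7230 7230 265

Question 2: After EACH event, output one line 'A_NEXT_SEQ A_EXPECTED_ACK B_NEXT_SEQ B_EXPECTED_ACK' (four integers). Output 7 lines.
82 7000 7000 82
82 7037 7037 82
82 7037 7179 82
82 7037 7230 82
82 7230 7230 82
265 7230 7230 265
265 7230 7230 265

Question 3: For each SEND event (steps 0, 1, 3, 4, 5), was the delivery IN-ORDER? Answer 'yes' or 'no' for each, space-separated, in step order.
Answer: yes yes no yes yes

Derivation:
Step 0: SEND seq=0 -> in-order
Step 1: SEND seq=7000 -> in-order
Step 3: SEND seq=7179 -> out-of-order
Step 4: SEND seq=7037 -> in-order
Step 5: SEND seq=82 -> in-order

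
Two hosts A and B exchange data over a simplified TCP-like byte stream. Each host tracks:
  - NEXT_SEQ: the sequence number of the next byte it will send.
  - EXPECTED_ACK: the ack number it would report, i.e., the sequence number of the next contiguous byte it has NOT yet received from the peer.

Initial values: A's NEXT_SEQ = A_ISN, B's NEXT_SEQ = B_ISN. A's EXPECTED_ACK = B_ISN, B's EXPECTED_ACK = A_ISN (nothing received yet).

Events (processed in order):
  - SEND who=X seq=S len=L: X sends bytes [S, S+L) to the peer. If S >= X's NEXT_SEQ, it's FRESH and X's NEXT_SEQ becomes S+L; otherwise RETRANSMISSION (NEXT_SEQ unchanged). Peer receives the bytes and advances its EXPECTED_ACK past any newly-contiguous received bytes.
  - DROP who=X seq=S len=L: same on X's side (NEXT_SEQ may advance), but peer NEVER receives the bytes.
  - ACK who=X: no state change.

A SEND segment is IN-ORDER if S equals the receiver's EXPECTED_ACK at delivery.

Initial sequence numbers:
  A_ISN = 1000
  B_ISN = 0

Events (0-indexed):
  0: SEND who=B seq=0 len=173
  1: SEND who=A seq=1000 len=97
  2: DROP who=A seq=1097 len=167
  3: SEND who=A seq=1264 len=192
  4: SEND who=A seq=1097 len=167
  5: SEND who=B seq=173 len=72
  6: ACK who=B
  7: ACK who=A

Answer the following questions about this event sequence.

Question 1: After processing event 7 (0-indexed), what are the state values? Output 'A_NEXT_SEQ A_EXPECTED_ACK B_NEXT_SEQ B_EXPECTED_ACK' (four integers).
After event 0: A_seq=1000 A_ack=173 B_seq=173 B_ack=1000
After event 1: A_seq=1097 A_ack=173 B_seq=173 B_ack=1097
After event 2: A_seq=1264 A_ack=173 B_seq=173 B_ack=1097
After event 3: A_seq=1456 A_ack=173 B_seq=173 B_ack=1097
After event 4: A_seq=1456 A_ack=173 B_seq=173 B_ack=1456
After event 5: A_seq=1456 A_ack=245 B_seq=245 B_ack=1456
After event 6: A_seq=1456 A_ack=245 B_seq=245 B_ack=1456
After event 7: A_seq=1456 A_ack=245 B_seq=245 B_ack=1456

1456 245 245 1456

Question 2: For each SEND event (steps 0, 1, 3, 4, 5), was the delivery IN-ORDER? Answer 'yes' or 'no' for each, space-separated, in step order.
Answer: yes yes no yes yes

Derivation:
Step 0: SEND seq=0 -> in-order
Step 1: SEND seq=1000 -> in-order
Step 3: SEND seq=1264 -> out-of-order
Step 4: SEND seq=1097 -> in-order
Step 5: SEND seq=173 -> in-order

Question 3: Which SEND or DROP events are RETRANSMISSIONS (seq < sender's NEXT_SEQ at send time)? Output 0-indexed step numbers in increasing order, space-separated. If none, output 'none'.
Step 0: SEND seq=0 -> fresh
Step 1: SEND seq=1000 -> fresh
Step 2: DROP seq=1097 -> fresh
Step 3: SEND seq=1264 -> fresh
Step 4: SEND seq=1097 -> retransmit
Step 5: SEND seq=173 -> fresh

Answer: 4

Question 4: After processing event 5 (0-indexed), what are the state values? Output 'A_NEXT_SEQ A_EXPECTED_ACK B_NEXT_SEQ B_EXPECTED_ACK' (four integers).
After event 0: A_seq=1000 A_ack=173 B_seq=173 B_ack=1000
After event 1: A_seq=1097 A_ack=173 B_seq=173 B_ack=1097
After event 2: A_seq=1264 A_ack=173 B_seq=173 B_ack=1097
After event 3: A_seq=1456 A_ack=173 B_seq=173 B_ack=1097
After event 4: A_seq=1456 A_ack=173 B_seq=173 B_ack=1456
After event 5: A_seq=1456 A_ack=245 B_seq=245 B_ack=1456

1456 245 245 1456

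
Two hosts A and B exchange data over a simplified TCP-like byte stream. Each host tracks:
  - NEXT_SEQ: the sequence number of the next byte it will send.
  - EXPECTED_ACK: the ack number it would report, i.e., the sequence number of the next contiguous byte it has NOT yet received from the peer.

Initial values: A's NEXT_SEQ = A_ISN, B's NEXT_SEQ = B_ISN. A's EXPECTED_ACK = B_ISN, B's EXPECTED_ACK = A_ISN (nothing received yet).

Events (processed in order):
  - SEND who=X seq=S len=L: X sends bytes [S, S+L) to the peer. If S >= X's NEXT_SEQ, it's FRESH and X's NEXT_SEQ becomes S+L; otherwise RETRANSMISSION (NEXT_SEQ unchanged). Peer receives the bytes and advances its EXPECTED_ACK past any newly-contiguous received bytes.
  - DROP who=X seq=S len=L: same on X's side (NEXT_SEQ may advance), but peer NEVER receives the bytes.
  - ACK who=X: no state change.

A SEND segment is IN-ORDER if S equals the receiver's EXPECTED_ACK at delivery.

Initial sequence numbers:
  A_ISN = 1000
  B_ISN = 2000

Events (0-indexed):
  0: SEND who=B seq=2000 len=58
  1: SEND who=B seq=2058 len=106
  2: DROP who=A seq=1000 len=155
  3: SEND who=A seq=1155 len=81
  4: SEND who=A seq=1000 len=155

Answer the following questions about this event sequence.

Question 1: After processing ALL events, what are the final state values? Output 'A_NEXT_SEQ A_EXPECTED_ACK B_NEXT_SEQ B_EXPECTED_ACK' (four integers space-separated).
Answer: 1236 2164 2164 1236

Derivation:
After event 0: A_seq=1000 A_ack=2058 B_seq=2058 B_ack=1000
After event 1: A_seq=1000 A_ack=2164 B_seq=2164 B_ack=1000
After event 2: A_seq=1155 A_ack=2164 B_seq=2164 B_ack=1000
After event 3: A_seq=1236 A_ack=2164 B_seq=2164 B_ack=1000
After event 4: A_seq=1236 A_ack=2164 B_seq=2164 B_ack=1236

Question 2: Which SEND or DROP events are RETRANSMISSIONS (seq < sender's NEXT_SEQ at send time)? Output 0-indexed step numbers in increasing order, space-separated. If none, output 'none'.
Answer: 4

Derivation:
Step 0: SEND seq=2000 -> fresh
Step 1: SEND seq=2058 -> fresh
Step 2: DROP seq=1000 -> fresh
Step 3: SEND seq=1155 -> fresh
Step 4: SEND seq=1000 -> retransmit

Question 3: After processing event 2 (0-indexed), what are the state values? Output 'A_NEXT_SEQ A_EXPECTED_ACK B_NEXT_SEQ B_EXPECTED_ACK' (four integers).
After event 0: A_seq=1000 A_ack=2058 B_seq=2058 B_ack=1000
After event 1: A_seq=1000 A_ack=2164 B_seq=2164 B_ack=1000
After event 2: A_seq=1155 A_ack=2164 B_seq=2164 B_ack=1000

1155 2164 2164 1000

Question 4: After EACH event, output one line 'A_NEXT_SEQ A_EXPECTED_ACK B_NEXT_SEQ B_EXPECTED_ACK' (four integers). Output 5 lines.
1000 2058 2058 1000
1000 2164 2164 1000
1155 2164 2164 1000
1236 2164 2164 1000
1236 2164 2164 1236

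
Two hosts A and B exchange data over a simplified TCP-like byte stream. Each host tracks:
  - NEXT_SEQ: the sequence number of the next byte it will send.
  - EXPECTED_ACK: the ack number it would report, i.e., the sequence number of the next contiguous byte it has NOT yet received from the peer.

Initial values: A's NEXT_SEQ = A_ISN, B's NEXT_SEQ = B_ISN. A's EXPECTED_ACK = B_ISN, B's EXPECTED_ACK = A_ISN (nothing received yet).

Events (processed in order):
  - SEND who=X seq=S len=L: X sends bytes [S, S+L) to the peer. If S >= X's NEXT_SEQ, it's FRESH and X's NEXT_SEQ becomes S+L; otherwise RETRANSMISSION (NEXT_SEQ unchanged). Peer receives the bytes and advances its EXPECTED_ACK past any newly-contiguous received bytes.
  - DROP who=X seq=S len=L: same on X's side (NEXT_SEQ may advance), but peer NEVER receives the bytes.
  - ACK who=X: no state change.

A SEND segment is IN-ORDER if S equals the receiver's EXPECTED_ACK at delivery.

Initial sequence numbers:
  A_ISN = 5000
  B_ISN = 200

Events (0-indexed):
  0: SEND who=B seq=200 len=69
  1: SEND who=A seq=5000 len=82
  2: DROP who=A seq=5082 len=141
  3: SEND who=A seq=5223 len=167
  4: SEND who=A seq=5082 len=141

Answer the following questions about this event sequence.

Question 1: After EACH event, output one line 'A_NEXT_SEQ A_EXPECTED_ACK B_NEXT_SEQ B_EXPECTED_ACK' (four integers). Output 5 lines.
5000 269 269 5000
5082 269 269 5082
5223 269 269 5082
5390 269 269 5082
5390 269 269 5390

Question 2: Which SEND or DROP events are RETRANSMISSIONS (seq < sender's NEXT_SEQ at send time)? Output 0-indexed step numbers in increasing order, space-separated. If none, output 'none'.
Step 0: SEND seq=200 -> fresh
Step 1: SEND seq=5000 -> fresh
Step 2: DROP seq=5082 -> fresh
Step 3: SEND seq=5223 -> fresh
Step 4: SEND seq=5082 -> retransmit

Answer: 4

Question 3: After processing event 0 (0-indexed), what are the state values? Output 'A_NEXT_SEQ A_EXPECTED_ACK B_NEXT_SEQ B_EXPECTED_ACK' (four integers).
After event 0: A_seq=5000 A_ack=269 B_seq=269 B_ack=5000

5000 269 269 5000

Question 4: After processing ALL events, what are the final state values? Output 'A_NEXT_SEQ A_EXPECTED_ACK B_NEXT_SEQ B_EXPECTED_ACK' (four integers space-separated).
After event 0: A_seq=5000 A_ack=269 B_seq=269 B_ack=5000
After event 1: A_seq=5082 A_ack=269 B_seq=269 B_ack=5082
After event 2: A_seq=5223 A_ack=269 B_seq=269 B_ack=5082
After event 3: A_seq=5390 A_ack=269 B_seq=269 B_ack=5082
After event 4: A_seq=5390 A_ack=269 B_seq=269 B_ack=5390

Answer: 5390 269 269 5390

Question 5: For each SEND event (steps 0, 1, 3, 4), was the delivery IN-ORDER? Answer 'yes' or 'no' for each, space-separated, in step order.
Answer: yes yes no yes

Derivation:
Step 0: SEND seq=200 -> in-order
Step 1: SEND seq=5000 -> in-order
Step 3: SEND seq=5223 -> out-of-order
Step 4: SEND seq=5082 -> in-order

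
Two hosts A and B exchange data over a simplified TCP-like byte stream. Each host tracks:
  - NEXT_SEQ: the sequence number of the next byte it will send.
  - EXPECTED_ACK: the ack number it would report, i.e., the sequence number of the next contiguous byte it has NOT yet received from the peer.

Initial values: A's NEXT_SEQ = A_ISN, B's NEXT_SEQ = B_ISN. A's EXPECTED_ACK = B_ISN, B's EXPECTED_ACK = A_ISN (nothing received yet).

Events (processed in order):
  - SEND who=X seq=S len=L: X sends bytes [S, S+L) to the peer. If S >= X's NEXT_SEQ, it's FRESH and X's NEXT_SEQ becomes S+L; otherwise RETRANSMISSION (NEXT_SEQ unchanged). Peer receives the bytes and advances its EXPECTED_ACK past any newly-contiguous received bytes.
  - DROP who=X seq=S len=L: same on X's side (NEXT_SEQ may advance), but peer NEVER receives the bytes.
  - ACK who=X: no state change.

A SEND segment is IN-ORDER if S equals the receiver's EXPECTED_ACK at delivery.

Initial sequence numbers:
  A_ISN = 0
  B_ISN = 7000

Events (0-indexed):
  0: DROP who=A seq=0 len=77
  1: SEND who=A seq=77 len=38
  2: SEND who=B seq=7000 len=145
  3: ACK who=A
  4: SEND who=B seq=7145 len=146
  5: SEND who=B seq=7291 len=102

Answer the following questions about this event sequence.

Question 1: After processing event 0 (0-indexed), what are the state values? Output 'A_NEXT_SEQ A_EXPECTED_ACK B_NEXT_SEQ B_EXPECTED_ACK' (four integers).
After event 0: A_seq=77 A_ack=7000 B_seq=7000 B_ack=0

77 7000 7000 0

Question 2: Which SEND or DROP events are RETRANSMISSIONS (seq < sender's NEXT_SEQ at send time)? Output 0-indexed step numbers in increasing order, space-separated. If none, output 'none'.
Step 0: DROP seq=0 -> fresh
Step 1: SEND seq=77 -> fresh
Step 2: SEND seq=7000 -> fresh
Step 4: SEND seq=7145 -> fresh
Step 5: SEND seq=7291 -> fresh

Answer: none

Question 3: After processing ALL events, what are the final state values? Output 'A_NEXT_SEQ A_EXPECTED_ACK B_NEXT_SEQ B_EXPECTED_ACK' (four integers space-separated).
After event 0: A_seq=77 A_ack=7000 B_seq=7000 B_ack=0
After event 1: A_seq=115 A_ack=7000 B_seq=7000 B_ack=0
After event 2: A_seq=115 A_ack=7145 B_seq=7145 B_ack=0
After event 3: A_seq=115 A_ack=7145 B_seq=7145 B_ack=0
After event 4: A_seq=115 A_ack=7291 B_seq=7291 B_ack=0
After event 5: A_seq=115 A_ack=7393 B_seq=7393 B_ack=0

Answer: 115 7393 7393 0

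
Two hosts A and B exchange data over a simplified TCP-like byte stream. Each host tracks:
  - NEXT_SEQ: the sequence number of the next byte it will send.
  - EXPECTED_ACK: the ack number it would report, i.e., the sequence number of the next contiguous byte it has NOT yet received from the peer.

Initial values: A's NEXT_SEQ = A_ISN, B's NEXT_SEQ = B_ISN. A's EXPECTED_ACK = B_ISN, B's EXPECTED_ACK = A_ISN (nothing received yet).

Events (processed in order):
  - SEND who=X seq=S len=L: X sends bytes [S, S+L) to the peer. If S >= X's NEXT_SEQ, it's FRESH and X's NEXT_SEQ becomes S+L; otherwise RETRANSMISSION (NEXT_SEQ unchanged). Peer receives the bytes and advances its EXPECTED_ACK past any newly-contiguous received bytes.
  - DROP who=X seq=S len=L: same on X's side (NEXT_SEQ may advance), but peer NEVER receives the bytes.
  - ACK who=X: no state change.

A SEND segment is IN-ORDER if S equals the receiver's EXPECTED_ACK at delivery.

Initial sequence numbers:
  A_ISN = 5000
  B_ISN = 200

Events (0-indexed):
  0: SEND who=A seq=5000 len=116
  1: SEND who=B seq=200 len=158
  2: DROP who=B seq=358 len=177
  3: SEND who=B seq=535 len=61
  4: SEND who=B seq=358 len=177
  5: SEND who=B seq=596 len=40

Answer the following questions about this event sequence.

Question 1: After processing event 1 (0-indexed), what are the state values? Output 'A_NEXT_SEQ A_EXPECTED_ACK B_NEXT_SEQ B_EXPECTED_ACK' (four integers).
After event 0: A_seq=5116 A_ack=200 B_seq=200 B_ack=5116
After event 1: A_seq=5116 A_ack=358 B_seq=358 B_ack=5116

5116 358 358 5116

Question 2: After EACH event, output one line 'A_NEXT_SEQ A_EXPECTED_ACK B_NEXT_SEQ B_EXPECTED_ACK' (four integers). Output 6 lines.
5116 200 200 5116
5116 358 358 5116
5116 358 535 5116
5116 358 596 5116
5116 596 596 5116
5116 636 636 5116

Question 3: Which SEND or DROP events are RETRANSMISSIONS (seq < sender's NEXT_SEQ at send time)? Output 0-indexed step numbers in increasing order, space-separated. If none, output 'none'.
Answer: 4

Derivation:
Step 0: SEND seq=5000 -> fresh
Step 1: SEND seq=200 -> fresh
Step 2: DROP seq=358 -> fresh
Step 3: SEND seq=535 -> fresh
Step 4: SEND seq=358 -> retransmit
Step 5: SEND seq=596 -> fresh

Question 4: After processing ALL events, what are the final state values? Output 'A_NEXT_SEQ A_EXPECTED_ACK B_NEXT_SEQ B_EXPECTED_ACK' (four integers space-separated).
After event 0: A_seq=5116 A_ack=200 B_seq=200 B_ack=5116
After event 1: A_seq=5116 A_ack=358 B_seq=358 B_ack=5116
After event 2: A_seq=5116 A_ack=358 B_seq=535 B_ack=5116
After event 3: A_seq=5116 A_ack=358 B_seq=596 B_ack=5116
After event 4: A_seq=5116 A_ack=596 B_seq=596 B_ack=5116
After event 5: A_seq=5116 A_ack=636 B_seq=636 B_ack=5116

Answer: 5116 636 636 5116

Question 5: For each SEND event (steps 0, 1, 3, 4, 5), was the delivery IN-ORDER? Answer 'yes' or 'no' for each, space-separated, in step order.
Answer: yes yes no yes yes

Derivation:
Step 0: SEND seq=5000 -> in-order
Step 1: SEND seq=200 -> in-order
Step 3: SEND seq=535 -> out-of-order
Step 4: SEND seq=358 -> in-order
Step 5: SEND seq=596 -> in-order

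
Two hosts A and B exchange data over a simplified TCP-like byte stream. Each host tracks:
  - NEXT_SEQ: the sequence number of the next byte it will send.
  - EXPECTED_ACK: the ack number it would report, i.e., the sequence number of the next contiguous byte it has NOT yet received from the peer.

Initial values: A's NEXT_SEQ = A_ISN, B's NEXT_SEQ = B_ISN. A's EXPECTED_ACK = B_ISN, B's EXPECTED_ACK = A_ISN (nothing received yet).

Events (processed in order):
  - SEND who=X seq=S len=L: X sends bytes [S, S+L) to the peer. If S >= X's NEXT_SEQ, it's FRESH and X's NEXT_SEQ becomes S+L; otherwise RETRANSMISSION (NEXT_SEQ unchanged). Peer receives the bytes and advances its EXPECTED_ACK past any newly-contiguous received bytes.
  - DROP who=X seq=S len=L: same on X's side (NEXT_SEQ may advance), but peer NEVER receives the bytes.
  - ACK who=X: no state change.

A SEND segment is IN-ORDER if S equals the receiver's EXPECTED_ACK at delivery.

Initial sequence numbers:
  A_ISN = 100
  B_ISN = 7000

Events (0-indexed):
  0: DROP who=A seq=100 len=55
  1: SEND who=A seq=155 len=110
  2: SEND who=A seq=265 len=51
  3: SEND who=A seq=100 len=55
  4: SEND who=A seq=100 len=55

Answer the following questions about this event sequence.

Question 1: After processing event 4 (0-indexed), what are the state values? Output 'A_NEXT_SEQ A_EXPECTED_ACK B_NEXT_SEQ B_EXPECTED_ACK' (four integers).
After event 0: A_seq=155 A_ack=7000 B_seq=7000 B_ack=100
After event 1: A_seq=265 A_ack=7000 B_seq=7000 B_ack=100
After event 2: A_seq=316 A_ack=7000 B_seq=7000 B_ack=100
After event 3: A_seq=316 A_ack=7000 B_seq=7000 B_ack=316
After event 4: A_seq=316 A_ack=7000 B_seq=7000 B_ack=316

316 7000 7000 316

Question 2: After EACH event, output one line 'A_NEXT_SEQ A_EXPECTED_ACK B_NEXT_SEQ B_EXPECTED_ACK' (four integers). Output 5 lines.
155 7000 7000 100
265 7000 7000 100
316 7000 7000 100
316 7000 7000 316
316 7000 7000 316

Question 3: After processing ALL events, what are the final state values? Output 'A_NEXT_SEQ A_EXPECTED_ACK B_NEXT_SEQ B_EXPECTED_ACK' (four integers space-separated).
Answer: 316 7000 7000 316

Derivation:
After event 0: A_seq=155 A_ack=7000 B_seq=7000 B_ack=100
After event 1: A_seq=265 A_ack=7000 B_seq=7000 B_ack=100
After event 2: A_seq=316 A_ack=7000 B_seq=7000 B_ack=100
After event 3: A_seq=316 A_ack=7000 B_seq=7000 B_ack=316
After event 4: A_seq=316 A_ack=7000 B_seq=7000 B_ack=316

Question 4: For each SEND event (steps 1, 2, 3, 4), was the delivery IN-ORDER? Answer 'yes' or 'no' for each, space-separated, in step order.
Step 1: SEND seq=155 -> out-of-order
Step 2: SEND seq=265 -> out-of-order
Step 3: SEND seq=100 -> in-order
Step 4: SEND seq=100 -> out-of-order

Answer: no no yes no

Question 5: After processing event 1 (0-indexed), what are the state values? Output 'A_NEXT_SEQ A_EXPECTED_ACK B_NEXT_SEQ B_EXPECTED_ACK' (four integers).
After event 0: A_seq=155 A_ack=7000 B_seq=7000 B_ack=100
After event 1: A_seq=265 A_ack=7000 B_seq=7000 B_ack=100

265 7000 7000 100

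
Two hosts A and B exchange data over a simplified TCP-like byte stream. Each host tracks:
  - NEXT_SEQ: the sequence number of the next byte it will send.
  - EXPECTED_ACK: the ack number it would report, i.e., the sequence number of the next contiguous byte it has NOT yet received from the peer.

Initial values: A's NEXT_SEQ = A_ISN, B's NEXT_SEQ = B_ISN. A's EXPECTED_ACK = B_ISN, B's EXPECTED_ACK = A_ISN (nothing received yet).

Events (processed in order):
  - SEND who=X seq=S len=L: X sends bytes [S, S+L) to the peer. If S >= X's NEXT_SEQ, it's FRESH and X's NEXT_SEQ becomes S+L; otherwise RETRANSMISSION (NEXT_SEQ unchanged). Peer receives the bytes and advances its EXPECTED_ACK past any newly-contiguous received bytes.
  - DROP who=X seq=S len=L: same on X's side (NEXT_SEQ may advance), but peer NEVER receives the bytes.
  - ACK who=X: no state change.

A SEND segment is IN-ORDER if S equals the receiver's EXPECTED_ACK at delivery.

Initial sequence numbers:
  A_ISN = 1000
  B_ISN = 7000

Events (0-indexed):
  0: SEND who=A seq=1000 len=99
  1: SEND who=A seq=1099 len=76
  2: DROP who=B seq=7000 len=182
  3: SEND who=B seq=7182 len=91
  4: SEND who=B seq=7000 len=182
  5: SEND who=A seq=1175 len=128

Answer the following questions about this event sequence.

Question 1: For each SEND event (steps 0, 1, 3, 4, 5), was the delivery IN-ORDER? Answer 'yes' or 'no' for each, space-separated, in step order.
Step 0: SEND seq=1000 -> in-order
Step 1: SEND seq=1099 -> in-order
Step 3: SEND seq=7182 -> out-of-order
Step 4: SEND seq=7000 -> in-order
Step 5: SEND seq=1175 -> in-order

Answer: yes yes no yes yes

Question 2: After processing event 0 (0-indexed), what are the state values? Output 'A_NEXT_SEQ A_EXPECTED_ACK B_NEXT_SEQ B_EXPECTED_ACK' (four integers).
After event 0: A_seq=1099 A_ack=7000 B_seq=7000 B_ack=1099

1099 7000 7000 1099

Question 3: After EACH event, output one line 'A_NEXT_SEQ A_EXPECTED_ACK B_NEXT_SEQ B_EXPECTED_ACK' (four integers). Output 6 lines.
1099 7000 7000 1099
1175 7000 7000 1175
1175 7000 7182 1175
1175 7000 7273 1175
1175 7273 7273 1175
1303 7273 7273 1303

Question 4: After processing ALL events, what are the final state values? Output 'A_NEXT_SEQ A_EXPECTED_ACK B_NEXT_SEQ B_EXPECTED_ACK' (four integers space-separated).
Answer: 1303 7273 7273 1303

Derivation:
After event 0: A_seq=1099 A_ack=7000 B_seq=7000 B_ack=1099
After event 1: A_seq=1175 A_ack=7000 B_seq=7000 B_ack=1175
After event 2: A_seq=1175 A_ack=7000 B_seq=7182 B_ack=1175
After event 3: A_seq=1175 A_ack=7000 B_seq=7273 B_ack=1175
After event 4: A_seq=1175 A_ack=7273 B_seq=7273 B_ack=1175
After event 5: A_seq=1303 A_ack=7273 B_seq=7273 B_ack=1303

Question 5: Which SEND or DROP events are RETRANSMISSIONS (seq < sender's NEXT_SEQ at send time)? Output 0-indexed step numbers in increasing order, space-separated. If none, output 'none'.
Step 0: SEND seq=1000 -> fresh
Step 1: SEND seq=1099 -> fresh
Step 2: DROP seq=7000 -> fresh
Step 3: SEND seq=7182 -> fresh
Step 4: SEND seq=7000 -> retransmit
Step 5: SEND seq=1175 -> fresh

Answer: 4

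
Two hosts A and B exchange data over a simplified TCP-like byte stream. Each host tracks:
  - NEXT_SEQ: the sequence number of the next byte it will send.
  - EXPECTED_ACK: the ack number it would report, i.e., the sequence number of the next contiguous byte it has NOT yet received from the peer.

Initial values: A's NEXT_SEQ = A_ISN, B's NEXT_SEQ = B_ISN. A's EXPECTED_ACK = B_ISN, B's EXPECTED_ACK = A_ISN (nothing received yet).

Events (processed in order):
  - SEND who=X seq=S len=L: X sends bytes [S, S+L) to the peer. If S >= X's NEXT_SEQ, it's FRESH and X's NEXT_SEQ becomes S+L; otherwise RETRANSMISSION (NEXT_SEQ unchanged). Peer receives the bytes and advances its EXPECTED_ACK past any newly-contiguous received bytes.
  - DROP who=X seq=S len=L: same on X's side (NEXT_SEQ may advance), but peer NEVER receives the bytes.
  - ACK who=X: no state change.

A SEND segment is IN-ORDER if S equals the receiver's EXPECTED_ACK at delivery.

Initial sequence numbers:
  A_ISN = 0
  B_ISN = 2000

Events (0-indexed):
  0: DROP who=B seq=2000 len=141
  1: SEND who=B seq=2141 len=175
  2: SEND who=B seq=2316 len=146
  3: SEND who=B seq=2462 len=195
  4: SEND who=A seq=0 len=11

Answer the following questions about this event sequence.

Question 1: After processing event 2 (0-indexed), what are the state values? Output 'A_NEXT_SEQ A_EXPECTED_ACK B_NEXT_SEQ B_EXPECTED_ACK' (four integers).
After event 0: A_seq=0 A_ack=2000 B_seq=2141 B_ack=0
After event 1: A_seq=0 A_ack=2000 B_seq=2316 B_ack=0
After event 2: A_seq=0 A_ack=2000 B_seq=2462 B_ack=0

0 2000 2462 0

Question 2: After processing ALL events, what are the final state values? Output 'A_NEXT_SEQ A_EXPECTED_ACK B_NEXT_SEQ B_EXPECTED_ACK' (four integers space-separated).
After event 0: A_seq=0 A_ack=2000 B_seq=2141 B_ack=0
After event 1: A_seq=0 A_ack=2000 B_seq=2316 B_ack=0
After event 2: A_seq=0 A_ack=2000 B_seq=2462 B_ack=0
After event 3: A_seq=0 A_ack=2000 B_seq=2657 B_ack=0
After event 4: A_seq=11 A_ack=2000 B_seq=2657 B_ack=11

Answer: 11 2000 2657 11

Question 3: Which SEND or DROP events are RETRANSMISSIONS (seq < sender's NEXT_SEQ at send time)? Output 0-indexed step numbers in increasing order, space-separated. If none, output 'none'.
Step 0: DROP seq=2000 -> fresh
Step 1: SEND seq=2141 -> fresh
Step 2: SEND seq=2316 -> fresh
Step 3: SEND seq=2462 -> fresh
Step 4: SEND seq=0 -> fresh

Answer: none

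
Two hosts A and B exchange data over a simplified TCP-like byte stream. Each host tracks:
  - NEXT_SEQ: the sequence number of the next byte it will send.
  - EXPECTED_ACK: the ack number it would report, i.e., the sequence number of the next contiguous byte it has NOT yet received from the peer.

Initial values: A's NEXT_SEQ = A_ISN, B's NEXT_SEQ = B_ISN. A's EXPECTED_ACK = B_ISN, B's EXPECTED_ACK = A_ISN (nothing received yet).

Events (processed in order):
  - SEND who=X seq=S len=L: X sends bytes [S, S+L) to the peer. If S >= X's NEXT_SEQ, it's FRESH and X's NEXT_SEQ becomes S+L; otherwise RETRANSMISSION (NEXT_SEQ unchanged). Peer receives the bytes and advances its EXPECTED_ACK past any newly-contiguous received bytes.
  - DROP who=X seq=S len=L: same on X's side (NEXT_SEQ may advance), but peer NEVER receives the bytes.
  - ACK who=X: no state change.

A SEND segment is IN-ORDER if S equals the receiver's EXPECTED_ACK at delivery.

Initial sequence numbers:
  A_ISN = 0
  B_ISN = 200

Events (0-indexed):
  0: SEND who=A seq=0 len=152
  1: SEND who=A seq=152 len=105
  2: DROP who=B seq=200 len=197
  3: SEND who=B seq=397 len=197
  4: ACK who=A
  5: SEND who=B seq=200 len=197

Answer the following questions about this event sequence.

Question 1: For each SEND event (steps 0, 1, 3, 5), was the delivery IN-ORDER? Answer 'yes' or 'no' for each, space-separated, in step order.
Step 0: SEND seq=0 -> in-order
Step 1: SEND seq=152 -> in-order
Step 3: SEND seq=397 -> out-of-order
Step 5: SEND seq=200 -> in-order

Answer: yes yes no yes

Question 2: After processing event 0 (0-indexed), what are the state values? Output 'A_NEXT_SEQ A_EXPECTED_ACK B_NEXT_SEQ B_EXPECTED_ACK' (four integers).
After event 0: A_seq=152 A_ack=200 B_seq=200 B_ack=152

152 200 200 152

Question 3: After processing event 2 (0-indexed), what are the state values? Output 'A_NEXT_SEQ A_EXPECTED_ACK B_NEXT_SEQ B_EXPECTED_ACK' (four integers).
After event 0: A_seq=152 A_ack=200 B_seq=200 B_ack=152
After event 1: A_seq=257 A_ack=200 B_seq=200 B_ack=257
After event 2: A_seq=257 A_ack=200 B_seq=397 B_ack=257

257 200 397 257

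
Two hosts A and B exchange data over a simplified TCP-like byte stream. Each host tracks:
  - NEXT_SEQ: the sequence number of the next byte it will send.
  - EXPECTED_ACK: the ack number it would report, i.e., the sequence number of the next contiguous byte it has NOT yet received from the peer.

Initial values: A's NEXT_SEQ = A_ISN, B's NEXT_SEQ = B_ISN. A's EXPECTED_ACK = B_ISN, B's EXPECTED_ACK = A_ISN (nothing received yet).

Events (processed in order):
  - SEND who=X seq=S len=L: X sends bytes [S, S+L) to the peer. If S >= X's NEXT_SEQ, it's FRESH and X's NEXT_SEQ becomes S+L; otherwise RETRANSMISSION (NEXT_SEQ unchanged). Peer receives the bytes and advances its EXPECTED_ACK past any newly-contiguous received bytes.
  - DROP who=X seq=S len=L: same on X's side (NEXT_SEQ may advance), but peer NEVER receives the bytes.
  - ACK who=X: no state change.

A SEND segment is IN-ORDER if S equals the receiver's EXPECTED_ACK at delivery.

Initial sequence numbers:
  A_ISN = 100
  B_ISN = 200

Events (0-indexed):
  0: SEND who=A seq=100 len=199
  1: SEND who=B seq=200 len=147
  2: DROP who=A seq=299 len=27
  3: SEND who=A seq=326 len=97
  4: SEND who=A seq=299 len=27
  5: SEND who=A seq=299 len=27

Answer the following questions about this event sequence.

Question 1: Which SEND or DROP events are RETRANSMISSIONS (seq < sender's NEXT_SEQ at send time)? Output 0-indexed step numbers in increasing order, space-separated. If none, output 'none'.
Answer: 4 5

Derivation:
Step 0: SEND seq=100 -> fresh
Step 1: SEND seq=200 -> fresh
Step 2: DROP seq=299 -> fresh
Step 3: SEND seq=326 -> fresh
Step 4: SEND seq=299 -> retransmit
Step 5: SEND seq=299 -> retransmit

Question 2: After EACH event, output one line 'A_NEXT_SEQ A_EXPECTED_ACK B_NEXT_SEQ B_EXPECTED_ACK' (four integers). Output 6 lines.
299 200 200 299
299 347 347 299
326 347 347 299
423 347 347 299
423 347 347 423
423 347 347 423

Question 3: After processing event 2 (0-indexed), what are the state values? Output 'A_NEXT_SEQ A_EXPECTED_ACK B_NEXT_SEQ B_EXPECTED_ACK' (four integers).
After event 0: A_seq=299 A_ack=200 B_seq=200 B_ack=299
After event 1: A_seq=299 A_ack=347 B_seq=347 B_ack=299
After event 2: A_seq=326 A_ack=347 B_seq=347 B_ack=299

326 347 347 299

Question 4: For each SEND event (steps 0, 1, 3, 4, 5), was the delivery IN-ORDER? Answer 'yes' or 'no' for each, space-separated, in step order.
Answer: yes yes no yes no

Derivation:
Step 0: SEND seq=100 -> in-order
Step 1: SEND seq=200 -> in-order
Step 3: SEND seq=326 -> out-of-order
Step 4: SEND seq=299 -> in-order
Step 5: SEND seq=299 -> out-of-order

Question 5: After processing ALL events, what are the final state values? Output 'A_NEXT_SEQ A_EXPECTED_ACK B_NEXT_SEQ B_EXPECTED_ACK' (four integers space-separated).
After event 0: A_seq=299 A_ack=200 B_seq=200 B_ack=299
After event 1: A_seq=299 A_ack=347 B_seq=347 B_ack=299
After event 2: A_seq=326 A_ack=347 B_seq=347 B_ack=299
After event 3: A_seq=423 A_ack=347 B_seq=347 B_ack=299
After event 4: A_seq=423 A_ack=347 B_seq=347 B_ack=423
After event 5: A_seq=423 A_ack=347 B_seq=347 B_ack=423

Answer: 423 347 347 423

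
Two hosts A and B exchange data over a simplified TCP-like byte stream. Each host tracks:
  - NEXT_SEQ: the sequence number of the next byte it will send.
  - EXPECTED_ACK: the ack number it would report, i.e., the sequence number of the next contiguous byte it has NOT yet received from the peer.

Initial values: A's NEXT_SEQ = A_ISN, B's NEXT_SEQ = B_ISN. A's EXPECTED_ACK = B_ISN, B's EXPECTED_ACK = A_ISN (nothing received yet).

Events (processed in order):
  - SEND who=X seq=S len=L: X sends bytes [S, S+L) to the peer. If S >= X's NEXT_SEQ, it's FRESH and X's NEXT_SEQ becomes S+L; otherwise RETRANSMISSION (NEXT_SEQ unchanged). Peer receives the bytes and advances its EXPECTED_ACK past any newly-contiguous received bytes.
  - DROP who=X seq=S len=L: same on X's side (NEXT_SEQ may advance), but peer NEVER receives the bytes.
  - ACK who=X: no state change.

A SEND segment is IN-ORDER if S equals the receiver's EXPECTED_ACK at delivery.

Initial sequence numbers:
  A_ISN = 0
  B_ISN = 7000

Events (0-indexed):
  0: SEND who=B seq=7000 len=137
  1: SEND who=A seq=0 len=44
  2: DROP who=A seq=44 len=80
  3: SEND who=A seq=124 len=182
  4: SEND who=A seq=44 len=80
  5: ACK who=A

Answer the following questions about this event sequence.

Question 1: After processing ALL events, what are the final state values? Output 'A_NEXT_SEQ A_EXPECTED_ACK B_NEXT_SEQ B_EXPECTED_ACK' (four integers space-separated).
After event 0: A_seq=0 A_ack=7137 B_seq=7137 B_ack=0
After event 1: A_seq=44 A_ack=7137 B_seq=7137 B_ack=44
After event 2: A_seq=124 A_ack=7137 B_seq=7137 B_ack=44
After event 3: A_seq=306 A_ack=7137 B_seq=7137 B_ack=44
After event 4: A_seq=306 A_ack=7137 B_seq=7137 B_ack=306
After event 5: A_seq=306 A_ack=7137 B_seq=7137 B_ack=306

Answer: 306 7137 7137 306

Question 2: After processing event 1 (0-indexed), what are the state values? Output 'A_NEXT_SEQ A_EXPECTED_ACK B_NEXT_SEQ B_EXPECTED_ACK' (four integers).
After event 0: A_seq=0 A_ack=7137 B_seq=7137 B_ack=0
After event 1: A_seq=44 A_ack=7137 B_seq=7137 B_ack=44

44 7137 7137 44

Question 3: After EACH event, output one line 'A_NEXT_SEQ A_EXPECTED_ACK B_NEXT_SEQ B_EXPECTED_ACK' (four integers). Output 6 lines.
0 7137 7137 0
44 7137 7137 44
124 7137 7137 44
306 7137 7137 44
306 7137 7137 306
306 7137 7137 306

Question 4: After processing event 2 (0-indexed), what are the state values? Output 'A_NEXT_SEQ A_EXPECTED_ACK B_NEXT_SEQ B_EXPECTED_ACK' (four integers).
After event 0: A_seq=0 A_ack=7137 B_seq=7137 B_ack=0
After event 1: A_seq=44 A_ack=7137 B_seq=7137 B_ack=44
After event 2: A_seq=124 A_ack=7137 B_seq=7137 B_ack=44

124 7137 7137 44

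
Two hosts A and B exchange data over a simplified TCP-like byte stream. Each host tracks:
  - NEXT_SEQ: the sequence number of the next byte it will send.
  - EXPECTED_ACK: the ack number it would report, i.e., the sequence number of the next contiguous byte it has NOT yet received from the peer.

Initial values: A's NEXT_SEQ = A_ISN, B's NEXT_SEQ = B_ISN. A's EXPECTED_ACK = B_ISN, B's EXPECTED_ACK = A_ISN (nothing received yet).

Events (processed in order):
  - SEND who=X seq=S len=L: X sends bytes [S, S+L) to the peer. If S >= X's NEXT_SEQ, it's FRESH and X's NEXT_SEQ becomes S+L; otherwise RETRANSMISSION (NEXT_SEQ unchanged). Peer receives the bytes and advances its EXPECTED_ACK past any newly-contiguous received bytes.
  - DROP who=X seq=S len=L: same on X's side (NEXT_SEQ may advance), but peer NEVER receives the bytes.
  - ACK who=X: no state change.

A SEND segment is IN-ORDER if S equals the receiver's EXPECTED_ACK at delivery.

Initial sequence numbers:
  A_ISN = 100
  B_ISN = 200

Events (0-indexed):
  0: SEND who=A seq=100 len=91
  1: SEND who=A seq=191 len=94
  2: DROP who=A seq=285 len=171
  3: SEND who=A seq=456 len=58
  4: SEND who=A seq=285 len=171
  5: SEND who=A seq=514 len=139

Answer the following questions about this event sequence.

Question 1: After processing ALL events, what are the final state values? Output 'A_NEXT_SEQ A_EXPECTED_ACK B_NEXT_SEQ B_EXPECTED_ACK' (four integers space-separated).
After event 0: A_seq=191 A_ack=200 B_seq=200 B_ack=191
After event 1: A_seq=285 A_ack=200 B_seq=200 B_ack=285
After event 2: A_seq=456 A_ack=200 B_seq=200 B_ack=285
After event 3: A_seq=514 A_ack=200 B_seq=200 B_ack=285
After event 4: A_seq=514 A_ack=200 B_seq=200 B_ack=514
After event 5: A_seq=653 A_ack=200 B_seq=200 B_ack=653

Answer: 653 200 200 653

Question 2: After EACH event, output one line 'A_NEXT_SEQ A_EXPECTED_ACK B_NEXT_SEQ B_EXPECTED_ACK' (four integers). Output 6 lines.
191 200 200 191
285 200 200 285
456 200 200 285
514 200 200 285
514 200 200 514
653 200 200 653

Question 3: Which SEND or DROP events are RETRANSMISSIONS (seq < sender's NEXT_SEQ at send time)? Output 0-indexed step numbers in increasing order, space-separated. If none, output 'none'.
Answer: 4

Derivation:
Step 0: SEND seq=100 -> fresh
Step 1: SEND seq=191 -> fresh
Step 2: DROP seq=285 -> fresh
Step 3: SEND seq=456 -> fresh
Step 4: SEND seq=285 -> retransmit
Step 5: SEND seq=514 -> fresh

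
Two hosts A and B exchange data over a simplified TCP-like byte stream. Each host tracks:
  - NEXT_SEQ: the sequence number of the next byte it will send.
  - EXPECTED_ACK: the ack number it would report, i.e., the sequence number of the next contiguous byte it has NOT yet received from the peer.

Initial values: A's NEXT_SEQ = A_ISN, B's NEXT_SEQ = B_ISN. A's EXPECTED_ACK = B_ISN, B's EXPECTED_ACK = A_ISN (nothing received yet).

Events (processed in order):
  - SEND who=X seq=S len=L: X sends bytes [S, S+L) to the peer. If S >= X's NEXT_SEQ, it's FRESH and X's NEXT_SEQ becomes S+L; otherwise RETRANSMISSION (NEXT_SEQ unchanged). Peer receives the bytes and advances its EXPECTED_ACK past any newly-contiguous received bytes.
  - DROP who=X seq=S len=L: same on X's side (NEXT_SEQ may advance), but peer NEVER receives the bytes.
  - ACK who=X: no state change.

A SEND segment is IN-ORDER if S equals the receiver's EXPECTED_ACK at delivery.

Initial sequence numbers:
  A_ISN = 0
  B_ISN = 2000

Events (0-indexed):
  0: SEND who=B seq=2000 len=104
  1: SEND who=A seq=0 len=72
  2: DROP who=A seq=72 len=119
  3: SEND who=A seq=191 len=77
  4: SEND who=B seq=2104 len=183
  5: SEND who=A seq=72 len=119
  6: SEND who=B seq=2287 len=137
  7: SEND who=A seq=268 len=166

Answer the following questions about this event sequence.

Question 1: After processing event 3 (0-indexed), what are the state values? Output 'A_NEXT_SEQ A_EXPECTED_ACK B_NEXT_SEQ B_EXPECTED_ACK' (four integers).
After event 0: A_seq=0 A_ack=2104 B_seq=2104 B_ack=0
After event 1: A_seq=72 A_ack=2104 B_seq=2104 B_ack=72
After event 2: A_seq=191 A_ack=2104 B_seq=2104 B_ack=72
After event 3: A_seq=268 A_ack=2104 B_seq=2104 B_ack=72

268 2104 2104 72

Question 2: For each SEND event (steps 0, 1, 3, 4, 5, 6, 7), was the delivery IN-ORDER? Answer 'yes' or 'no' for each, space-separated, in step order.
Answer: yes yes no yes yes yes yes

Derivation:
Step 0: SEND seq=2000 -> in-order
Step 1: SEND seq=0 -> in-order
Step 3: SEND seq=191 -> out-of-order
Step 4: SEND seq=2104 -> in-order
Step 5: SEND seq=72 -> in-order
Step 6: SEND seq=2287 -> in-order
Step 7: SEND seq=268 -> in-order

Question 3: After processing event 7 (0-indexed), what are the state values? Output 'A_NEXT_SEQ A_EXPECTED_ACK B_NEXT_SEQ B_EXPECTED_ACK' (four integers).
After event 0: A_seq=0 A_ack=2104 B_seq=2104 B_ack=0
After event 1: A_seq=72 A_ack=2104 B_seq=2104 B_ack=72
After event 2: A_seq=191 A_ack=2104 B_seq=2104 B_ack=72
After event 3: A_seq=268 A_ack=2104 B_seq=2104 B_ack=72
After event 4: A_seq=268 A_ack=2287 B_seq=2287 B_ack=72
After event 5: A_seq=268 A_ack=2287 B_seq=2287 B_ack=268
After event 6: A_seq=268 A_ack=2424 B_seq=2424 B_ack=268
After event 7: A_seq=434 A_ack=2424 B_seq=2424 B_ack=434

434 2424 2424 434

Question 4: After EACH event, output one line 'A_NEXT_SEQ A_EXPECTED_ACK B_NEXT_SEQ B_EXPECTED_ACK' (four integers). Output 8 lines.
0 2104 2104 0
72 2104 2104 72
191 2104 2104 72
268 2104 2104 72
268 2287 2287 72
268 2287 2287 268
268 2424 2424 268
434 2424 2424 434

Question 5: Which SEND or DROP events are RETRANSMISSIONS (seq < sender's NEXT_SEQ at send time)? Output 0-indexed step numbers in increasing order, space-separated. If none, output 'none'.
Answer: 5

Derivation:
Step 0: SEND seq=2000 -> fresh
Step 1: SEND seq=0 -> fresh
Step 2: DROP seq=72 -> fresh
Step 3: SEND seq=191 -> fresh
Step 4: SEND seq=2104 -> fresh
Step 5: SEND seq=72 -> retransmit
Step 6: SEND seq=2287 -> fresh
Step 7: SEND seq=268 -> fresh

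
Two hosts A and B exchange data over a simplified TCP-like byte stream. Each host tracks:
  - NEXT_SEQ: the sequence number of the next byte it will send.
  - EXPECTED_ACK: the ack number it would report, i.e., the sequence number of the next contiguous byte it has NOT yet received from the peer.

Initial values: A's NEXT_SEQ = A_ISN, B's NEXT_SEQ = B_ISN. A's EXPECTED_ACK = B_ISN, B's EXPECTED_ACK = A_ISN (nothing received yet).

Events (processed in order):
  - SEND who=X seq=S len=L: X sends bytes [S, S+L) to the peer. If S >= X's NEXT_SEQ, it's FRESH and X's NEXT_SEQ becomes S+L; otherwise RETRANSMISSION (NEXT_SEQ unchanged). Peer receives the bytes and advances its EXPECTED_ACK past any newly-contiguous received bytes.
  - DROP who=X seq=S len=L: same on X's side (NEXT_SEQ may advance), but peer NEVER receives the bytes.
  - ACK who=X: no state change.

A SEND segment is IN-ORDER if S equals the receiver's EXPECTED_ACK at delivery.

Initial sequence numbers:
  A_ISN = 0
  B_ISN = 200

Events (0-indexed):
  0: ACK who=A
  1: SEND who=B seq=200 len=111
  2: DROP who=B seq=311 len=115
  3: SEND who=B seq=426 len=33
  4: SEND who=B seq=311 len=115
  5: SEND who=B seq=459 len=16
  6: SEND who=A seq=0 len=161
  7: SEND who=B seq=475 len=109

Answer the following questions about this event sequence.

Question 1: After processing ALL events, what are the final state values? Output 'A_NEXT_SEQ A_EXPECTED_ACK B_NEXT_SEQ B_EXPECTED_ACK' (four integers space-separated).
After event 0: A_seq=0 A_ack=200 B_seq=200 B_ack=0
After event 1: A_seq=0 A_ack=311 B_seq=311 B_ack=0
After event 2: A_seq=0 A_ack=311 B_seq=426 B_ack=0
After event 3: A_seq=0 A_ack=311 B_seq=459 B_ack=0
After event 4: A_seq=0 A_ack=459 B_seq=459 B_ack=0
After event 5: A_seq=0 A_ack=475 B_seq=475 B_ack=0
After event 6: A_seq=161 A_ack=475 B_seq=475 B_ack=161
After event 7: A_seq=161 A_ack=584 B_seq=584 B_ack=161

Answer: 161 584 584 161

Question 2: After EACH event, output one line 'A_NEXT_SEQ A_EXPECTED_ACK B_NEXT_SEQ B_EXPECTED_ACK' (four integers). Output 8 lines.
0 200 200 0
0 311 311 0
0 311 426 0
0 311 459 0
0 459 459 0
0 475 475 0
161 475 475 161
161 584 584 161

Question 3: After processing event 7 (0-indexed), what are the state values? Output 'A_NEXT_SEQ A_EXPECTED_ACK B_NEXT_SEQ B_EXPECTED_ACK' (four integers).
After event 0: A_seq=0 A_ack=200 B_seq=200 B_ack=0
After event 1: A_seq=0 A_ack=311 B_seq=311 B_ack=0
After event 2: A_seq=0 A_ack=311 B_seq=426 B_ack=0
After event 3: A_seq=0 A_ack=311 B_seq=459 B_ack=0
After event 4: A_seq=0 A_ack=459 B_seq=459 B_ack=0
After event 5: A_seq=0 A_ack=475 B_seq=475 B_ack=0
After event 6: A_seq=161 A_ack=475 B_seq=475 B_ack=161
After event 7: A_seq=161 A_ack=584 B_seq=584 B_ack=161

161 584 584 161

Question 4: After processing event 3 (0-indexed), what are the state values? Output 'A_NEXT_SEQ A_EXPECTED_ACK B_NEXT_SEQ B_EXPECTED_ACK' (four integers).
After event 0: A_seq=0 A_ack=200 B_seq=200 B_ack=0
After event 1: A_seq=0 A_ack=311 B_seq=311 B_ack=0
After event 2: A_seq=0 A_ack=311 B_seq=426 B_ack=0
After event 3: A_seq=0 A_ack=311 B_seq=459 B_ack=0

0 311 459 0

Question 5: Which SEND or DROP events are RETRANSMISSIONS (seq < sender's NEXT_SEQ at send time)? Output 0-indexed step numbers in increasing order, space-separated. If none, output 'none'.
Answer: 4

Derivation:
Step 1: SEND seq=200 -> fresh
Step 2: DROP seq=311 -> fresh
Step 3: SEND seq=426 -> fresh
Step 4: SEND seq=311 -> retransmit
Step 5: SEND seq=459 -> fresh
Step 6: SEND seq=0 -> fresh
Step 7: SEND seq=475 -> fresh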